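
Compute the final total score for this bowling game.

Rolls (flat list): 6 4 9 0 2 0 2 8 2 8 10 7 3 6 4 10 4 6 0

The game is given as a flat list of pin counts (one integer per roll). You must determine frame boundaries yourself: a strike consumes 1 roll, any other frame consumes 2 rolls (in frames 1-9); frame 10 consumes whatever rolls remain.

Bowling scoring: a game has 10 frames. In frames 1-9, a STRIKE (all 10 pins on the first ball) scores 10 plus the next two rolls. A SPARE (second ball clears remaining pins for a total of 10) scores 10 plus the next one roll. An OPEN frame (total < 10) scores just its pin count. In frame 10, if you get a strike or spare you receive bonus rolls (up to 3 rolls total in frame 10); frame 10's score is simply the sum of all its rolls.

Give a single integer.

Frame 1: SPARE (6+4=10). 10 + next roll (9) = 19. Cumulative: 19
Frame 2: OPEN (9+0=9). Cumulative: 28
Frame 3: OPEN (2+0=2). Cumulative: 30
Frame 4: SPARE (2+8=10). 10 + next roll (2) = 12. Cumulative: 42
Frame 5: SPARE (2+8=10). 10 + next roll (10) = 20. Cumulative: 62
Frame 6: STRIKE. 10 + next two rolls (7+3) = 20. Cumulative: 82
Frame 7: SPARE (7+3=10). 10 + next roll (6) = 16. Cumulative: 98
Frame 8: SPARE (6+4=10). 10 + next roll (10) = 20. Cumulative: 118
Frame 9: STRIKE. 10 + next two rolls (4+6) = 20. Cumulative: 138
Frame 10: SPARE. Sum of all frame-10 rolls (4+6+0) = 10. Cumulative: 148

Answer: 148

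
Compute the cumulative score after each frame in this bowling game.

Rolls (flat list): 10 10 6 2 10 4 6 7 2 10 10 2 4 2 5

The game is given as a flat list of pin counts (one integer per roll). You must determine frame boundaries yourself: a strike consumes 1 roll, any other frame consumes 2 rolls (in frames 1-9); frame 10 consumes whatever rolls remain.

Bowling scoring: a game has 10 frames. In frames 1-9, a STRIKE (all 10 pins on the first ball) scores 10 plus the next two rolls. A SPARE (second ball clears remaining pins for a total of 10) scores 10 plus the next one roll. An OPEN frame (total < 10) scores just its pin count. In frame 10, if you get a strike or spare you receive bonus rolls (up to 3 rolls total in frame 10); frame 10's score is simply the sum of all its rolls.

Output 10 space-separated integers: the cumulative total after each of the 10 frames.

Answer: 26 44 52 72 89 98 120 136 142 149

Derivation:
Frame 1: STRIKE. 10 + next two rolls (10+6) = 26. Cumulative: 26
Frame 2: STRIKE. 10 + next two rolls (6+2) = 18. Cumulative: 44
Frame 3: OPEN (6+2=8). Cumulative: 52
Frame 4: STRIKE. 10 + next two rolls (4+6) = 20. Cumulative: 72
Frame 5: SPARE (4+6=10). 10 + next roll (7) = 17. Cumulative: 89
Frame 6: OPEN (7+2=9). Cumulative: 98
Frame 7: STRIKE. 10 + next two rolls (10+2) = 22. Cumulative: 120
Frame 8: STRIKE. 10 + next two rolls (2+4) = 16. Cumulative: 136
Frame 9: OPEN (2+4=6). Cumulative: 142
Frame 10: OPEN. Sum of all frame-10 rolls (2+5) = 7. Cumulative: 149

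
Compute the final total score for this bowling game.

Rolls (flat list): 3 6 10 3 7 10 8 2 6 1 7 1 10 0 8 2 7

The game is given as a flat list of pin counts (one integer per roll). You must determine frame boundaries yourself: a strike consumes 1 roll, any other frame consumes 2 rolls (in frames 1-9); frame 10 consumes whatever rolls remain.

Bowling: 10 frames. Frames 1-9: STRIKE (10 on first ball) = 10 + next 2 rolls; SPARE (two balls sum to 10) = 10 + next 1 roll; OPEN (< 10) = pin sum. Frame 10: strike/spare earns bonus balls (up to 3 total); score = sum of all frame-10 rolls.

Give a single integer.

Frame 1: OPEN (3+6=9). Cumulative: 9
Frame 2: STRIKE. 10 + next two rolls (3+7) = 20. Cumulative: 29
Frame 3: SPARE (3+7=10). 10 + next roll (10) = 20. Cumulative: 49
Frame 4: STRIKE. 10 + next two rolls (8+2) = 20. Cumulative: 69
Frame 5: SPARE (8+2=10). 10 + next roll (6) = 16. Cumulative: 85
Frame 6: OPEN (6+1=7). Cumulative: 92
Frame 7: OPEN (7+1=8). Cumulative: 100
Frame 8: STRIKE. 10 + next two rolls (0+8) = 18. Cumulative: 118
Frame 9: OPEN (0+8=8). Cumulative: 126
Frame 10: OPEN. Sum of all frame-10 rolls (2+7) = 9. Cumulative: 135

Answer: 135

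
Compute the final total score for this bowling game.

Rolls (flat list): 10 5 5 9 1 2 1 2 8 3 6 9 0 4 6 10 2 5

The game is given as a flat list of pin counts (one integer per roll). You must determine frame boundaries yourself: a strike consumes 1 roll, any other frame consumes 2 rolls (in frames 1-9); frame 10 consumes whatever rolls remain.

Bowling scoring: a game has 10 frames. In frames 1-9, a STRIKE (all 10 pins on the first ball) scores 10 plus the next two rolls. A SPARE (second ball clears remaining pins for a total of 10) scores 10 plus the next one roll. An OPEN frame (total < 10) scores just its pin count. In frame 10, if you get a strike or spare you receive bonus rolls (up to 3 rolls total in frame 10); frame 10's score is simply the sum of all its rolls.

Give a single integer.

Frame 1: STRIKE. 10 + next two rolls (5+5) = 20. Cumulative: 20
Frame 2: SPARE (5+5=10). 10 + next roll (9) = 19. Cumulative: 39
Frame 3: SPARE (9+1=10). 10 + next roll (2) = 12. Cumulative: 51
Frame 4: OPEN (2+1=3). Cumulative: 54
Frame 5: SPARE (2+8=10). 10 + next roll (3) = 13. Cumulative: 67
Frame 6: OPEN (3+6=9). Cumulative: 76
Frame 7: OPEN (9+0=9). Cumulative: 85
Frame 8: SPARE (4+6=10). 10 + next roll (10) = 20. Cumulative: 105
Frame 9: STRIKE. 10 + next two rolls (2+5) = 17. Cumulative: 122
Frame 10: OPEN. Sum of all frame-10 rolls (2+5) = 7. Cumulative: 129

Answer: 129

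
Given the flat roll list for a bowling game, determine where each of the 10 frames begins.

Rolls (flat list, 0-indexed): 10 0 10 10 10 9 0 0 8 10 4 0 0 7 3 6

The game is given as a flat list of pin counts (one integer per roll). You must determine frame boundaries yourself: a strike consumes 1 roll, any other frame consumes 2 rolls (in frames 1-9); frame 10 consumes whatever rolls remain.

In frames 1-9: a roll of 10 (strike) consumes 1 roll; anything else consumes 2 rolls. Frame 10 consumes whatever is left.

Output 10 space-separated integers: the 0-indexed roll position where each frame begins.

Frame 1 starts at roll index 0: roll=10 (strike), consumes 1 roll
Frame 2 starts at roll index 1: rolls=0,10 (sum=10), consumes 2 rolls
Frame 3 starts at roll index 3: roll=10 (strike), consumes 1 roll
Frame 4 starts at roll index 4: roll=10 (strike), consumes 1 roll
Frame 5 starts at roll index 5: rolls=9,0 (sum=9), consumes 2 rolls
Frame 6 starts at roll index 7: rolls=0,8 (sum=8), consumes 2 rolls
Frame 7 starts at roll index 9: roll=10 (strike), consumes 1 roll
Frame 8 starts at roll index 10: rolls=4,0 (sum=4), consumes 2 rolls
Frame 9 starts at roll index 12: rolls=0,7 (sum=7), consumes 2 rolls
Frame 10 starts at roll index 14: 2 remaining rolls

Answer: 0 1 3 4 5 7 9 10 12 14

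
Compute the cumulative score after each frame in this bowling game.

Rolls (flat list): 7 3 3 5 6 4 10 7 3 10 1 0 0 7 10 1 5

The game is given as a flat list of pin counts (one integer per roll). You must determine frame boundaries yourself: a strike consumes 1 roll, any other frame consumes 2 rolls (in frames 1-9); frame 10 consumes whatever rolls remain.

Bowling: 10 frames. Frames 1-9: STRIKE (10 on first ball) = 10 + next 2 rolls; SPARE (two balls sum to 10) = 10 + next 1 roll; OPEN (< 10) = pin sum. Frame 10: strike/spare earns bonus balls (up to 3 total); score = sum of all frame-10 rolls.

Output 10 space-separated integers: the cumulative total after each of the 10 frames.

Frame 1: SPARE (7+3=10). 10 + next roll (3) = 13. Cumulative: 13
Frame 2: OPEN (3+5=8). Cumulative: 21
Frame 3: SPARE (6+4=10). 10 + next roll (10) = 20. Cumulative: 41
Frame 4: STRIKE. 10 + next two rolls (7+3) = 20. Cumulative: 61
Frame 5: SPARE (7+3=10). 10 + next roll (10) = 20. Cumulative: 81
Frame 6: STRIKE. 10 + next two rolls (1+0) = 11. Cumulative: 92
Frame 7: OPEN (1+0=1). Cumulative: 93
Frame 8: OPEN (0+7=7). Cumulative: 100
Frame 9: STRIKE. 10 + next two rolls (1+5) = 16. Cumulative: 116
Frame 10: OPEN. Sum of all frame-10 rolls (1+5) = 6. Cumulative: 122

Answer: 13 21 41 61 81 92 93 100 116 122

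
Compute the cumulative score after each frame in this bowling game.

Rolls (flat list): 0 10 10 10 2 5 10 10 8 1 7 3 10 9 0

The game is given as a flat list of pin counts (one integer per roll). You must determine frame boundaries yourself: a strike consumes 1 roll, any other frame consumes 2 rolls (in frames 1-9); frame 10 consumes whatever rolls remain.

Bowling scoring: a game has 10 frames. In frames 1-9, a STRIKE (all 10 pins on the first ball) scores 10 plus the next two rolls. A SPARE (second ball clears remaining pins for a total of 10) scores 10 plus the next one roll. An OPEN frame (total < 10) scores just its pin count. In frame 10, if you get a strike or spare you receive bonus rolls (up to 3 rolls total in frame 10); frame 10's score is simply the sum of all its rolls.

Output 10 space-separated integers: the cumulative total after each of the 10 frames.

Answer: 20 42 59 66 94 113 122 142 161 170

Derivation:
Frame 1: SPARE (0+10=10). 10 + next roll (10) = 20. Cumulative: 20
Frame 2: STRIKE. 10 + next two rolls (10+2) = 22. Cumulative: 42
Frame 3: STRIKE. 10 + next two rolls (2+5) = 17. Cumulative: 59
Frame 4: OPEN (2+5=7). Cumulative: 66
Frame 5: STRIKE. 10 + next two rolls (10+8) = 28. Cumulative: 94
Frame 6: STRIKE. 10 + next two rolls (8+1) = 19. Cumulative: 113
Frame 7: OPEN (8+1=9). Cumulative: 122
Frame 8: SPARE (7+3=10). 10 + next roll (10) = 20. Cumulative: 142
Frame 9: STRIKE. 10 + next two rolls (9+0) = 19. Cumulative: 161
Frame 10: OPEN. Sum of all frame-10 rolls (9+0) = 9. Cumulative: 170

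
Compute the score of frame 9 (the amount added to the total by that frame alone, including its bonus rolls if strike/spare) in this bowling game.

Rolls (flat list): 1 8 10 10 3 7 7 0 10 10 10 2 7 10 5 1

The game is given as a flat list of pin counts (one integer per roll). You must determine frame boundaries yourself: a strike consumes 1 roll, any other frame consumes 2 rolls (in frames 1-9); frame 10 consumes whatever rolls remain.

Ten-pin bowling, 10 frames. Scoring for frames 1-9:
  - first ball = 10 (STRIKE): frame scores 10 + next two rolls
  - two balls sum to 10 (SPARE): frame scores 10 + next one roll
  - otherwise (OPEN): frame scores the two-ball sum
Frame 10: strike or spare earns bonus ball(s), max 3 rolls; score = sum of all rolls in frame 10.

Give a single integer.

Frame 1: OPEN (1+8=9). Cumulative: 9
Frame 2: STRIKE. 10 + next two rolls (10+3) = 23. Cumulative: 32
Frame 3: STRIKE. 10 + next two rolls (3+7) = 20. Cumulative: 52
Frame 4: SPARE (3+7=10). 10 + next roll (7) = 17. Cumulative: 69
Frame 5: OPEN (7+0=7). Cumulative: 76
Frame 6: STRIKE. 10 + next two rolls (10+10) = 30. Cumulative: 106
Frame 7: STRIKE. 10 + next two rolls (10+2) = 22. Cumulative: 128
Frame 8: STRIKE. 10 + next two rolls (2+7) = 19. Cumulative: 147
Frame 9: OPEN (2+7=9). Cumulative: 156
Frame 10: STRIKE. Sum of all frame-10 rolls (10+5+1) = 16. Cumulative: 172

Answer: 9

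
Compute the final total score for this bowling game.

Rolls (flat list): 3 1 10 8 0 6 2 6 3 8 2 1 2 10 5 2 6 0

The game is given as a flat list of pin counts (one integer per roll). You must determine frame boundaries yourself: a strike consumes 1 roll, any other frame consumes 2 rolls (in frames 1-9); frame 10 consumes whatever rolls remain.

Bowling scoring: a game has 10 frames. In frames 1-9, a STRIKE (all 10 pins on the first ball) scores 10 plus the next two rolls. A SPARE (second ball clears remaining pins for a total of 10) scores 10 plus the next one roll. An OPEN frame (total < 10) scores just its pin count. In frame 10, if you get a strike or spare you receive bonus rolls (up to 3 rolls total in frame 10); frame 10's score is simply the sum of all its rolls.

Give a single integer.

Answer: 91

Derivation:
Frame 1: OPEN (3+1=4). Cumulative: 4
Frame 2: STRIKE. 10 + next two rolls (8+0) = 18. Cumulative: 22
Frame 3: OPEN (8+0=8). Cumulative: 30
Frame 4: OPEN (6+2=8). Cumulative: 38
Frame 5: OPEN (6+3=9). Cumulative: 47
Frame 6: SPARE (8+2=10). 10 + next roll (1) = 11. Cumulative: 58
Frame 7: OPEN (1+2=3). Cumulative: 61
Frame 8: STRIKE. 10 + next two rolls (5+2) = 17. Cumulative: 78
Frame 9: OPEN (5+2=7). Cumulative: 85
Frame 10: OPEN. Sum of all frame-10 rolls (6+0) = 6. Cumulative: 91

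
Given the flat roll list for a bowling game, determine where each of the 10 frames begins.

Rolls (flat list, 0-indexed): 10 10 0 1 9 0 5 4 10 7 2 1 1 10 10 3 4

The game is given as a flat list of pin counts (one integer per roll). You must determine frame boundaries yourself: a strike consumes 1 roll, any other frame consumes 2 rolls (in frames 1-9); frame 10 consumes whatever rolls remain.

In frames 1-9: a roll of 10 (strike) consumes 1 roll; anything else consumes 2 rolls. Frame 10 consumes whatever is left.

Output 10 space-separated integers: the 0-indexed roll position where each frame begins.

Frame 1 starts at roll index 0: roll=10 (strike), consumes 1 roll
Frame 2 starts at roll index 1: roll=10 (strike), consumes 1 roll
Frame 3 starts at roll index 2: rolls=0,1 (sum=1), consumes 2 rolls
Frame 4 starts at roll index 4: rolls=9,0 (sum=9), consumes 2 rolls
Frame 5 starts at roll index 6: rolls=5,4 (sum=9), consumes 2 rolls
Frame 6 starts at roll index 8: roll=10 (strike), consumes 1 roll
Frame 7 starts at roll index 9: rolls=7,2 (sum=9), consumes 2 rolls
Frame 8 starts at roll index 11: rolls=1,1 (sum=2), consumes 2 rolls
Frame 9 starts at roll index 13: roll=10 (strike), consumes 1 roll
Frame 10 starts at roll index 14: 3 remaining rolls

Answer: 0 1 2 4 6 8 9 11 13 14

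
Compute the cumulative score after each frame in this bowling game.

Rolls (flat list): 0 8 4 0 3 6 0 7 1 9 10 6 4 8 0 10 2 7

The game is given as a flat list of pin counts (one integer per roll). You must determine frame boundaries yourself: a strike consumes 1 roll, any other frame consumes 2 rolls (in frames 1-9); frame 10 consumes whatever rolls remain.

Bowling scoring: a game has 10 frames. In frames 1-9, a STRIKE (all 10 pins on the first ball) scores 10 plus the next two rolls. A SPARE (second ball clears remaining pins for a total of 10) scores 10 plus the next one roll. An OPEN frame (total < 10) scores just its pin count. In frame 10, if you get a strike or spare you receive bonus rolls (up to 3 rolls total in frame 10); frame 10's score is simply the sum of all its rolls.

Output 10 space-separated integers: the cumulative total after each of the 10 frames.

Frame 1: OPEN (0+8=8). Cumulative: 8
Frame 2: OPEN (4+0=4). Cumulative: 12
Frame 3: OPEN (3+6=9). Cumulative: 21
Frame 4: OPEN (0+7=7). Cumulative: 28
Frame 5: SPARE (1+9=10). 10 + next roll (10) = 20. Cumulative: 48
Frame 6: STRIKE. 10 + next two rolls (6+4) = 20. Cumulative: 68
Frame 7: SPARE (6+4=10). 10 + next roll (8) = 18. Cumulative: 86
Frame 8: OPEN (8+0=8). Cumulative: 94
Frame 9: STRIKE. 10 + next two rolls (2+7) = 19. Cumulative: 113
Frame 10: OPEN. Sum of all frame-10 rolls (2+7) = 9. Cumulative: 122

Answer: 8 12 21 28 48 68 86 94 113 122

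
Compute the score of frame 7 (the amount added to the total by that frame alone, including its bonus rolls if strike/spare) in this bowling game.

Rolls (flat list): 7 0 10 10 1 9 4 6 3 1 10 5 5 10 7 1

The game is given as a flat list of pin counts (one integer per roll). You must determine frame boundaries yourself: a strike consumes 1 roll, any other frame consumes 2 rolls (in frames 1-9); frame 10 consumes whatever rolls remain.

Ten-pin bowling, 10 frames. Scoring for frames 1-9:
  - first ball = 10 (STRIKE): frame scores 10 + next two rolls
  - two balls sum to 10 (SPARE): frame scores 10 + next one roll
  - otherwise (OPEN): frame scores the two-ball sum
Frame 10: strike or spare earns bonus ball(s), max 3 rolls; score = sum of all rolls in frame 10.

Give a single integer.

Frame 1: OPEN (7+0=7). Cumulative: 7
Frame 2: STRIKE. 10 + next two rolls (10+1) = 21. Cumulative: 28
Frame 3: STRIKE. 10 + next two rolls (1+9) = 20. Cumulative: 48
Frame 4: SPARE (1+9=10). 10 + next roll (4) = 14. Cumulative: 62
Frame 5: SPARE (4+6=10). 10 + next roll (3) = 13. Cumulative: 75
Frame 6: OPEN (3+1=4). Cumulative: 79
Frame 7: STRIKE. 10 + next two rolls (5+5) = 20. Cumulative: 99
Frame 8: SPARE (5+5=10). 10 + next roll (10) = 20. Cumulative: 119
Frame 9: STRIKE. 10 + next two rolls (7+1) = 18. Cumulative: 137

Answer: 20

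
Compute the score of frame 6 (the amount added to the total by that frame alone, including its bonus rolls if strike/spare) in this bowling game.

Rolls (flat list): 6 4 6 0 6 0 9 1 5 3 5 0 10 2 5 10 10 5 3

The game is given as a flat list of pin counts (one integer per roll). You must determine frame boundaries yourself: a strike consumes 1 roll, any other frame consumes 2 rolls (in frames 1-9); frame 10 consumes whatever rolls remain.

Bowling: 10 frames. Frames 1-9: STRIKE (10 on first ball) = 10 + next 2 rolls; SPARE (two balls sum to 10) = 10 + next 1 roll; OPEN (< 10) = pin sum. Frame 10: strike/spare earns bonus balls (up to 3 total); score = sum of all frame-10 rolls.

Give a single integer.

Frame 1: SPARE (6+4=10). 10 + next roll (6) = 16. Cumulative: 16
Frame 2: OPEN (6+0=6). Cumulative: 22
Frame 3: OPEN (6+0=6). Cumulative: 28
Frame 4: SPARE (9+1=10). 10 + next roll (5) = 15. Cumulative: 43
Frame 5: OPEN (5+3=8). Cumulative: 51
Frame 6: OPEN (5+0=5). Cumulative: 56
Frame 7: STRIKE. 10 + next two rolls (2+5) = 17. Cumulative: 73
Frame 8: OPEN (2+5=7). Cumulative: 80

Answer: 5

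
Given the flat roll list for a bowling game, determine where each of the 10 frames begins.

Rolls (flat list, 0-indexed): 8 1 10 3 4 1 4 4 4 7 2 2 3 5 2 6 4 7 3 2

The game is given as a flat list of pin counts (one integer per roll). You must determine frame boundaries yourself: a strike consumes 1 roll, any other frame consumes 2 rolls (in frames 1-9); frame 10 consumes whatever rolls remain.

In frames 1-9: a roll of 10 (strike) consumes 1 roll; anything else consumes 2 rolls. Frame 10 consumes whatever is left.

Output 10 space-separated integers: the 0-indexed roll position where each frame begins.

Answer: 0 2 3 5 7 9 11 13 15 17

Derivation:
Frame 1 starts at roll index 0: rolls=8,1 (sum=9), consumes 2 rolls
Frame 2 starts at roll index 2: roll=10 (strike), consumes 1 roll
Frame 3 starts at roll index 3: rolls=3,4 (sum=7), consumes 2 rolls
Frame 4 starts at roll index 5: rolls=1,4 (sum=5), consumes 2 rolls
Frame 5 starts at roll index 7: rolls=4,4 (sum=8), consumes 2 rolls
Frame 6 starts at roll index 9: rolls=7,2 (sum=9), consumes 2 rolls
Frame 7 starts at roll index 11: rolls=2,3 (sum=5), consumes 2 rolls
Frame 8 starts at roll index 13: rolls=5,2 (sum=7), consumes 2 rolls
Frame 9 starts at roll index 15: rolls=6,4 (sum=10), consumes 2 rolls
Frame 10 starts at roll index 17: 3 remaining rolls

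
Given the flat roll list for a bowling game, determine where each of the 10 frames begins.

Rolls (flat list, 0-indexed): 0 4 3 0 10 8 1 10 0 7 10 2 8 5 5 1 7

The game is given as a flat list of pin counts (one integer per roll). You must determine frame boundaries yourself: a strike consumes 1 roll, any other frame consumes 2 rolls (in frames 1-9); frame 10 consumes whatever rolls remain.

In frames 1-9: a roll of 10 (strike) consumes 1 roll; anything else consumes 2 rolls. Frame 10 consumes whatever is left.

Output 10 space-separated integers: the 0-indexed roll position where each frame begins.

Frame 1 starts at roll index 0: rolls=0,4 (sum=4), consumes 2 rolls
Frame 2 starts at roll index 2: rolls=3,0 (sum=3), consumes 2 rolls
Frame 3 starts at roll index 4: roll=10 (strike), consumes 1 roll
Frame 4 starts at roll index 5: rolls=8,1 (sum=9), consumes 2 rolls
Frame 5 starts at roll index 7: roll=10 (strike), consumes 1 roll
Frame 6 starts at roll index 8: rolls=0,7 (sum=7), consumes 2 rolls
Frame 7 starts at roll index 10: roll=10 (strike), consumes 1 roll
Frame 8 starts at roll index 11: rolls=2,8 (sum=10), consumes 2 rolls
Frame 9 starts at roll index 13: rolls=5,5 (sum=10), consumes 2 rolls
Frame 10 starts at roll index 15: 2 remaining rolls

Answer: 0 2 4 5 7 8 10 11 13 15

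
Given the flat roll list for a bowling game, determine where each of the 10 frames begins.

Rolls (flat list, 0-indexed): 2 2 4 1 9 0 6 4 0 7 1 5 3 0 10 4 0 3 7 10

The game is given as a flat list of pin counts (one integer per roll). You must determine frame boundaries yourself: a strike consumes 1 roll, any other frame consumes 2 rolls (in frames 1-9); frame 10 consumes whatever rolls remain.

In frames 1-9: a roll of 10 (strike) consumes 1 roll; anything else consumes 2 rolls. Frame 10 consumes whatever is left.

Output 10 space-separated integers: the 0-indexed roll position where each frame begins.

Frame 1 starts at roll index 0: rolls=2,2 (sum=4), consumes 2 rolls
Frame 2 starts at roll index 2: rolls=4,1 (sum=5), consumes 2 rolls
Frame 3 starts at roll index 4: rolls=9,0 (sum=9), consumes 2 rolls
Frame 4 starts at roll index 6: rolls=6,4 (sum=10), consumes 2 rolls
Frame 5 starts at roll index 8: rolls=0,7 (sum=7), consumes 2 rolls
Frame 6 starts at roll index 10: rolls=1,5 (sum=6), consumes 2 rolls
Frame 7 starts at roll index 12: rolls=3,0 (sum=3), consumes 2 rolls
Frame 8 starts at roll index 14: roll=10 (strike), consumes 1 roll
Frame 9 starts at roll index 15: rolls=4,0 (sum=4), consumes 2 rolls
Frame 10 starts at roll index 17: 3 remaining rolls

Answer: 0 2 4 6 8 10 12 14 15 17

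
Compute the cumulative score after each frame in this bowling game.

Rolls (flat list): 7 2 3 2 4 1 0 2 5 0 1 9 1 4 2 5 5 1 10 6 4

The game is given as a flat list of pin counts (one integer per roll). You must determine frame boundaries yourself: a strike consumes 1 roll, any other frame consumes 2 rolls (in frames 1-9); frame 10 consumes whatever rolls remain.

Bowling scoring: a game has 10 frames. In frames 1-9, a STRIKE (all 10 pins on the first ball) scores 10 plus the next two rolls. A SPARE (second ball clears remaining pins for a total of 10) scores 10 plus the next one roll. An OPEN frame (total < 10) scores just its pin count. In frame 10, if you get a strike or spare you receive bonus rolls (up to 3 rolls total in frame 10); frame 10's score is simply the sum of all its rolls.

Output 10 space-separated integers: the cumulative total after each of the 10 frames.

Answer: 9 14 19 21 26 37 42 49 55 75

Derivation:
Frame 1: OPEN (7+2=9). Cumulative: 9
Frame 2: OPEN (3+2=5). Cumulative: 14
Frame 3: OPEN (4+1=5). Cumulative: 19
Frame 4: OPEN (0+2=2). Cumulative: 21
Frame 5: OPEN (5+0=5). Cumulative: 26
Frame 6: SPARE (1+9=10). 10 + next roll (1) = 11. Cumulative: 37
Frame 7: OPEN (1+4=5). Cumulative: 42
Frame 8: OPEN (2+5=7). Cumulative: 49
Frame 9: OPEN (5+1=6). Cumulative: 55
Frame 10: STRIKE. Sum of all frame-10 rolls (10+6+4) = 20. Cumulative: 75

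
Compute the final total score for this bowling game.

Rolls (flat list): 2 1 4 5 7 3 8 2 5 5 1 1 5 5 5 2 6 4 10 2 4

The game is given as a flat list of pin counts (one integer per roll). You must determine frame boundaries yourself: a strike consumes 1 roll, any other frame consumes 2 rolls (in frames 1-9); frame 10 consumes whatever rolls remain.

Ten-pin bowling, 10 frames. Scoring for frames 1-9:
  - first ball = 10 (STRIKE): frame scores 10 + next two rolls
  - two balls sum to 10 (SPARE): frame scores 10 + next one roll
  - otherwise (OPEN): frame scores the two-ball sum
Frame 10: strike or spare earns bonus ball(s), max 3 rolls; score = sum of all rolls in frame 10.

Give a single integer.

Frame 1: OPEN (2+1=3). Cumulative: 3
Frame 2: OPEN (4+5=9). Cumulative: 12
Frame 3: SPARE (7+3=10). 10 + next roll (8) = 18. Cumulative: 30
Frame 4: SPARE (8+2=10). 10 + next roll (5) = 15. Cumulative: 45
Frame 5: SPARE (5+5=10). 10 + next roll (1) = 11. Cumulative: 56
Frame 6: OPEN (1+1=2). Cumulative: 58
Frame 7: SPARE (5+5=10). 10 + next roll (5) = 15. Cumulative: 73
Frame 8: OPEN (5+2=7). Cumulative: 80
Frame 9: SPARE (6+4=10). 10 + next roll (10) = 20. Cumulative: 100
Frame 10: STRIKE. Sum of all frame-10 rolls (10+2+4) = 16. Cumulative: 116

Answer: 116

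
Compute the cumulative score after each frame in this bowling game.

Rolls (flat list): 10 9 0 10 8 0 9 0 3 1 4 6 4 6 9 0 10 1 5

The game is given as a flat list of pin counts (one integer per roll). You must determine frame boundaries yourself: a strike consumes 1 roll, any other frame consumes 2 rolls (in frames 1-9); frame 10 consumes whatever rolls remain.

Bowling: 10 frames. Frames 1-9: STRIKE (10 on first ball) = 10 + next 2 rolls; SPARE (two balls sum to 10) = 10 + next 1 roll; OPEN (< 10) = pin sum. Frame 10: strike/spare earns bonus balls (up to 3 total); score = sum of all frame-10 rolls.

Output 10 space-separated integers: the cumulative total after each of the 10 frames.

Frame 1: STRIKE. 10 + next two rolls (9+0) = 19. Cumulative: 19
Frame 2: OPEN (9+0=9). Cumulative: 28
Frame 3: STRIKE. 10 + next two rolls (8+0) = 18. Cumulative: 46
Frame 4: OPEN (8+0=8). Cumulative: 54
Frame 5: OPEN (9+0=9). Cumulative: 63
Frame 6: OPEN (3+1=4). Cumulative: 67
Frame 7: SPARE (4+6=10). 10 + next roll (4) = 14. Cumulative: 81
Frame 8: SPARE (4+6=10). 10 + next roll (9) = 19. Cumulative: 100
Frame 9: OPEN (9+0=9). Cumulative: 109
Frame 10: STRIKE. Sum of all frame-10 rolls (10+1+5) = 16. Cumulative: 125

Answer: 19 28 46 54 63 67 81 100 109 125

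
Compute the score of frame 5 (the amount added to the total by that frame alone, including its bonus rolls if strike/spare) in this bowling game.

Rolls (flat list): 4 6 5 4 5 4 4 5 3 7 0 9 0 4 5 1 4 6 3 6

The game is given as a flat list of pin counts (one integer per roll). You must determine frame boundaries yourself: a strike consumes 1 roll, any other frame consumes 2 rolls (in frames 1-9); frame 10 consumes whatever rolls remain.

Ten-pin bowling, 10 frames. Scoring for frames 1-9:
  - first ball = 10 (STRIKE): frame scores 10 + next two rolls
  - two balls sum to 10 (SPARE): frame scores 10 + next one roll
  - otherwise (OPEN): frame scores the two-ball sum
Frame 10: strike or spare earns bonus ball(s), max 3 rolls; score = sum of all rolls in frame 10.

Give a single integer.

Answer: 10

Derivation:
Frame 1: SPARE (4+6=10). 10 + next roll (5) = 15. Cumulative: 15
Frame 2: OPEN (5+4=9). Cumulative: 24
Frame 3: OPEN (5+4=9). Cumulative: 33
Frame 4: OPEN (4+5=9). Cumulative: 42
Frame 5: SPARE (3+7=10). 10 + next roll (0) = 10. Cumulative: 52
Frame 6: OPEN (0+9=9). Cumulative: 61
Frame 7: OPEN (0+4=4). Cumulative: 65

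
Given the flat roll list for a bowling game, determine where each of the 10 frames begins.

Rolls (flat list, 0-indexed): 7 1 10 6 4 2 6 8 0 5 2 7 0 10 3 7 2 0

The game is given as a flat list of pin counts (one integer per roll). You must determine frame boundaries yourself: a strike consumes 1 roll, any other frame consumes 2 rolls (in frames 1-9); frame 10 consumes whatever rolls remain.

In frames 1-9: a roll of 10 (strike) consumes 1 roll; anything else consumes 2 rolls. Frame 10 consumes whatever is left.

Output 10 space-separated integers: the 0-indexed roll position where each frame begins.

Answer: 0 2 3 5 7 9 11 13 14 16

Derivation:
Frame 1 starts at roll index 0: rolls=7,1 (sum=8), consumes 2 rolls
Frame 2 starts at roll index 2: roll=10 (strike), consumes 1 roll
Frame 3 starts at roll index 3: rolls=6,4 (sum=10), consumes 2 rolls
Frame 4 starts at roll index 5: rolls=2,6 (sum=8), consumes 2 rolls
Frame 5 starts at roll index 7: rolls=8,0 (sum=8), consumes 2 rolls
Frame 6 starts at roll index 9: rolls=5,2 (sum=7), consumes 2 rolls
Frame 7 starts at roll index 11: rolls=7,0 (sum=7), consumes 2 rolls
Frame 8 starts at roll index 13: roll=10 (strike), consumes 1 roll
Frame 9 starts at roll index 14: rolls=3,7 (sum=10), consumes 2 rolls
Frame 10 starts at roll index 16: 2 remaining rolls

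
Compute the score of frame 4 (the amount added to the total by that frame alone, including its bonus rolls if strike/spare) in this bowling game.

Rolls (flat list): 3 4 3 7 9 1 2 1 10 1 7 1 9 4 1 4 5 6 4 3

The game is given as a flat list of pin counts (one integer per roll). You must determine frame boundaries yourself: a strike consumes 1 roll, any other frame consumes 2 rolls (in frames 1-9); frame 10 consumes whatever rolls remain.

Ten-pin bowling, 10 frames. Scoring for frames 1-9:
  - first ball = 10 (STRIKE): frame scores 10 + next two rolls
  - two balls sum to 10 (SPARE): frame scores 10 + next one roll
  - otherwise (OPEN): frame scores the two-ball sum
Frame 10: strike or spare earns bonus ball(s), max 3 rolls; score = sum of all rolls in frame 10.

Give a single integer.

Frame 1: OPEN (3+4=7). Cumulative: 7
Frame 2: SPARE (3+7=10). 10 + next roll (9) = 19. Cumulative: 26
Frame 3: SPARE (9+1=10). 10 + next roll (2) = 12. Cumulative: 38
Frame 4: OPEN (2+1=3). Cumulative: 41
Frame 5: STRIKE. 10 + next two rolls (1+7) = 18. Cumulative: 59
Frame 6: OPEN (1+7=8). Cumulative: 67

Answer: 3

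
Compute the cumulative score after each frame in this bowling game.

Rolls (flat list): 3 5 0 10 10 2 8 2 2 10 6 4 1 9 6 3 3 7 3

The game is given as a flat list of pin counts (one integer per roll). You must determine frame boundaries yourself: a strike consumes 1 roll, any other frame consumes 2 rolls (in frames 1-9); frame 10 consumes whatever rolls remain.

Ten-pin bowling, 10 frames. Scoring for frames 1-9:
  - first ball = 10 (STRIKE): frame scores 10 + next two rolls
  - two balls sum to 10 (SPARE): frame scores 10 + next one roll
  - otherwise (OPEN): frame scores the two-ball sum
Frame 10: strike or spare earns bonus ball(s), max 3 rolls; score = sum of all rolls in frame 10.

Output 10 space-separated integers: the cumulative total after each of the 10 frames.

Answer: 8 28 48 60 64 84 95 111 120 133

Derivation:
Frame 1: OPEN (3+5=8). Cumulative: 8
Frame 2: SPARE (0+10=10). 10 + next roll (10) = 20. Cumulative: 28
Frame 3: STRIKE. 10 + next two rolls (2+8) = 20. Cumulative: 48
Frame 4: SPARE (2+8=10). 10 + next roll (2) = 12. Cumulative: 60
Frame 5: OPEN (2+2=4). Cumulative: 64
Frame 6: STRIKE. 10 + next two rolls (6+4) = 20. Cumulative: 84
Frame 7: SPARE (6+4=10). 10 + next roll (1) = 11. Cumulative: 95
Frame 8: SPARE (1+9=10). 10 + next roll (6) = 16. Cumulative: 111
Frame 9: OPEN (6+3=9). Cumulative: 120
Frame 10: SPARE. Sum of all frame-10 rolls (3+7+3) = 13. Cumulative: 133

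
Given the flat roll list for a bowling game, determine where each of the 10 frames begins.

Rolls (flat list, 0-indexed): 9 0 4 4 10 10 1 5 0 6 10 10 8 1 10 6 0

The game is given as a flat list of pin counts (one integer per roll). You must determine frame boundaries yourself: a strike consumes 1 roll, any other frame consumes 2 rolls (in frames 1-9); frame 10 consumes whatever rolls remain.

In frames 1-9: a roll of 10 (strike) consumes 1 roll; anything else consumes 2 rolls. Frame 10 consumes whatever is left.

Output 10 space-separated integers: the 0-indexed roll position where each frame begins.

Frame 1 starts at roll index 0: rolls=9,0 (sum=9), consumes 2 rolls
Frame 2 starts at roll index 2: rolls=4,4 (sum=8), consumes 2 rolls
Frame 3 starts at roll index 4: roll=10 (strike), consumes 1 roll
Frame 4 starts at roll index 5: roll=10 (strike), consumes 1 roll
Frame 5 starts at roll index 6: rolls=1,5 (sum=6), consumes 2 rolls
Frame 6 starts at roll index 8: rolls=0,6 (sum=6), consumes 2 rolls
Frame 7 starts at roll index 10: roll=10 (strike), consumes 1 roll
Frame 8 starts at roll index 11: roll=10 (strike), consumes 1 roll
Frame 9 starts at roll index 12: rolls=8,1 (sum=9), consumes 2 rolls
Frame 10 starts at roll index 14: 3 remaining rolls

Answer: 0 2 4 5 6 8 10 11 12 14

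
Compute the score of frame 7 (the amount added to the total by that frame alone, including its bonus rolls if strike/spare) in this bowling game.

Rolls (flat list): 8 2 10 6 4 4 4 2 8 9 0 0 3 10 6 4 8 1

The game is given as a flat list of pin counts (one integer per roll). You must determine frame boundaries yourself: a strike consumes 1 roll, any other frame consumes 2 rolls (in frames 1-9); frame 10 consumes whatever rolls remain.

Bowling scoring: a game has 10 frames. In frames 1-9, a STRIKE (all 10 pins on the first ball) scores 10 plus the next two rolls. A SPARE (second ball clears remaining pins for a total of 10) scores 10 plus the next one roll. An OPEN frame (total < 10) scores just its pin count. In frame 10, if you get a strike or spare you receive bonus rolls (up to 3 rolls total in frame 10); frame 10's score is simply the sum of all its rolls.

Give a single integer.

Frame 1: SPARE (8+2=10). 10 + next roll (10) = 20. Cumulative: 20
Frame 2: STRIKE. 10 + next two rolls (6+4) = 20. Cumulative: 40
Frame 3: SPARE (6+4=10). 10 + next roll (4) = 14. Cumulative: 54
Frame 4: OPEN (4+4=8). Cumulative: 62
Frame 5: SPARE (2+8=10). 10 + next roll (9) = 19. Cumulative: 81
Frame 6: OPEN (9+0=9). Cumulative: 90
Frame 7: OPEN (0+3=3). Cumulative: 93
Frame 8: STRIKE. 10 + next two rolls (6+4) = 20. Cumulative: 113
Frame 9: SPARE (6+4=10). 10 + next roll (8) = 18. Cumulative: 131

Answer: 3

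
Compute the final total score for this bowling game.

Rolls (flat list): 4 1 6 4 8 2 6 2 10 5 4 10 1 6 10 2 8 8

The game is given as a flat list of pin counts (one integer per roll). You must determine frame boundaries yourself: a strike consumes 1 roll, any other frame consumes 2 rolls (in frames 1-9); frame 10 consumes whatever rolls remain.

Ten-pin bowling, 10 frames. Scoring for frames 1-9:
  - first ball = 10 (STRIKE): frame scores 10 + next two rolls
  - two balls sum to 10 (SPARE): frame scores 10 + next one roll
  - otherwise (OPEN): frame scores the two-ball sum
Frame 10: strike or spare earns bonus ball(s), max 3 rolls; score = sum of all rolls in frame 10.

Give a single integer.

Answer: 137

Derivation:
Frame 1: OPEN (4+1=5). Cumulative: 5
Frame 2: SPARE (6+4=10). 10 + next roll (8) = 18. Cumulative: 23
Frame 3: SPARE (8+2=10). 10 + next roll (6) = 16. Cumulative: 39
Frame 4: OPEN (6+2=8). Cumulative: 47
Frame 5: STRIKE. 10 + next two rolls (5+4) = 19. Cumulative: 66
Frame 6: OPEN (5+4=9). Cumulative: 75
Frame 7: STRIKE. 10 + next two rolls (1+6) = 17. Cumulative: 92
Frame 8: OPEN (1+6=7). Cumulative: 99
Frame 9: STRIKE. 10 + next two rolls (2+8) = 20. Cumulative: 119
Frame 10: SPARE. Sum of all frame-10 rolls (2+8+8) = 18. Cumulative: 137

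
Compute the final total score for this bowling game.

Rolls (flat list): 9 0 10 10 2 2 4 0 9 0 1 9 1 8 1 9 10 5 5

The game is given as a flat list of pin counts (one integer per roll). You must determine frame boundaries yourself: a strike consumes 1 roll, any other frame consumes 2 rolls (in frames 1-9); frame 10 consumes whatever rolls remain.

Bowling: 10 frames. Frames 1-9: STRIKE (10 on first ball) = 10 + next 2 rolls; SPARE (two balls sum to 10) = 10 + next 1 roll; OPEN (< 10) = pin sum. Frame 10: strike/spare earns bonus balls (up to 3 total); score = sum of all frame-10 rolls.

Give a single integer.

Answer: 122

Derivation:
Frame 1: OPEN (9+0=9). Cumulative: 9
Frame 2: STRIKE. 10 + next two rolls (10+2) = 22. Cumulative: 31
Frame 3: STRIKE. 10 + next two rolls (2+2) = 14. Cumulative: 45
Frame 4: OPEN (2+2=4). Cumulative: 49
Frame 5: OPEN (4+0=4). Cumulative: 53
Frame 6: OPEN (9+0=9). Cumulative: 62
Frame 7: SPARE (1+9=10). 10 + next roll (1) = 11. Cumulative: 73
Frame 8: OPEN (1+8=9). Cumulative: 82
Frame 9: SPARE (1+9=10). 10 + next roll (10) = 20. Cumulative: 102
Frame 10: STRIKE. Sum of all frame-10 rolls (10+5+5) = 20. Cumulative: 122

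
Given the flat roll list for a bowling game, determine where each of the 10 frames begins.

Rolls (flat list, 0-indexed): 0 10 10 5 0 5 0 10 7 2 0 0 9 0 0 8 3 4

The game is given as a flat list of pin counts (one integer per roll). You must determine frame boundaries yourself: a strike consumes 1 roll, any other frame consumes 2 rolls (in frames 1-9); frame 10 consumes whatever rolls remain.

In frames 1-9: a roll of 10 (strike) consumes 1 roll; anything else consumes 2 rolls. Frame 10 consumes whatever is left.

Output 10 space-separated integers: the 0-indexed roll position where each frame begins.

Answer: 0 2 3 5 7 8 10 12 14 16

Derivation:
Frame 1 starts at roll index 0: rolls=0,10 (sum=10), consumes 2 rolls
Frame 2 starts at roll index 2: roll=10 (strike), consumes 1 roll
Frame 3 starts at roll index 3: rolls=5,0 (sum=5), consumes 2 rolls
Frame 4 starts at roll index 5: rolls=5,0 (sum=5), consumes 2 rolls
Frame 5 starts at roll index 7: roll=10 (strike), consumes 1 roll
Frame 6 starts at roll index 8: rolls=7,2 (sum=9), consumes 2 rolls
Frame 7 starts at roll index 10: rolls=0,0 (sum=0), consumes 2 rolls
Frame 8 starts at roll index 12: rolls=9,0 (sum=9), consumes 2 rolls
Frame 9 starts at roll index 14: rolls=0,8 (sum=8), consumes 2 rolls
Frame 10 starts at roll index 16: 2 remaining rolls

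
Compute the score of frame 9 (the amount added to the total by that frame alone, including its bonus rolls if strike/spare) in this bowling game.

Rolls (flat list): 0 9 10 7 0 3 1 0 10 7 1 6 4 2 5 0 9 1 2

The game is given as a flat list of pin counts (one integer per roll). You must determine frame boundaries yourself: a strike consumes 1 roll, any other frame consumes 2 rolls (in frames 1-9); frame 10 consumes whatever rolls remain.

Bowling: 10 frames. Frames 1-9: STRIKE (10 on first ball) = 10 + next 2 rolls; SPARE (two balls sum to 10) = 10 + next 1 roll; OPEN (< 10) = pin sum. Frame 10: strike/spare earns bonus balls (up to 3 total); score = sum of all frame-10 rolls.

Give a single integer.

Frame 1: OPEN (0+9=9). Cumulative: 9
Frame 2: STRIKE. 10 + next two rolls (7+0) = 17. Cumulative: 26
Frame 3: OPEN (7+0=7). Cumulative: 33
Frame 4: OPEN (3+1=4). Cumulative: 37
Frame 5: SPARE (0+10=10). 10 + next roll (7) = 17. Cumulative: 54
Frame 6: OPEN (7+1=8). Cumulative: 62
Frame 7: SPARE (6+4=10). 10 + next roll (2) = 12. Cumulative: 74
Frame 8: OPEN (2+5=7). Cumulative: 81
Frame 9: OPEN (0+9=9). Cumulative: 90
Frame 10: OPEN. Sum of all frame-10 rolls (1+2) = 3. Cumulative: 93

Answer: 9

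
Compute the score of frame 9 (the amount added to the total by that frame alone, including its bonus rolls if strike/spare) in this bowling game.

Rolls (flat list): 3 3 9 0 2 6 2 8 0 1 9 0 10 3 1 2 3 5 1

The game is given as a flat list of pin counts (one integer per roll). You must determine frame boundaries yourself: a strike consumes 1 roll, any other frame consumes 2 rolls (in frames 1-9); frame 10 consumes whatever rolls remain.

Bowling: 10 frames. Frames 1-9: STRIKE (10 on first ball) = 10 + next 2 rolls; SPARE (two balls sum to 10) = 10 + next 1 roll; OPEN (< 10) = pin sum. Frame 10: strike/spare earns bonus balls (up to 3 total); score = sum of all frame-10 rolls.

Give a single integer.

Answer: 5

Derivation:
Frame 1: OPEN (3+3=6). Cumulative: 6
Frame 2: OPEN (9+0=9). Cumulative: 15
Frame 3: OPEN (2+6=8). Cumulative: 23
Frame 4: SPARE (2+8=10). 10 + next roll (0) = 10. Cumulative: 33
Frame 5: OPEN (0+1=1). Cumulative: 34
Frame 6: OPEN (9+0=9). Cumulative: 43
Frame 7: STRIKE. 10 + next two rolls (3+1) = 14. Cumulative: 57
Frame 8: OPEN (3+1=4). Cumulative: 61
Frame 9: OPEN (2+3=5). Cumulative: 66
Frame 10: OPEN. Sum of all frame-10 rolls (5+1) = 6. Cumulative: 72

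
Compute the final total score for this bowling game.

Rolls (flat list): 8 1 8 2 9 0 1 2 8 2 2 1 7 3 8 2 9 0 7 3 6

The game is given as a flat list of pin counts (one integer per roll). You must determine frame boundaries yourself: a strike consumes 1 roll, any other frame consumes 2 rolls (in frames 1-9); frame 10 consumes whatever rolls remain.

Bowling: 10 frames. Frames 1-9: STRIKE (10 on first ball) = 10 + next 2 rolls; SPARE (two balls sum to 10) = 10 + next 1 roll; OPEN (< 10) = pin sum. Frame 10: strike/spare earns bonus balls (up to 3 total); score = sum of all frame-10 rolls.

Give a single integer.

Frame 1: OPEN (8+1=9). Cumulative: 9
Frame 2: SPARE (8+2=10). 10 + next roll (9) = 19. Cumulative: 28
Frame 3: OPEN (9+0=9). Cumulative: 37
Frame 4: OPEN (1+2=3). Cumulative: 40
Frame 5: SPARE (8+2=10). 10 + next roll (2) = 12. Cumulative: 52
Frame 6: OPEN (2+1=3). Cumulative: 55
Frame 7: SPARE (7+3=10). 10 + next roll (8) = 18. Cumulative: 73
Frame 8: SPARE (8+2=10). 10 + next roll (9) = 19. Cumulative: 92
Frame 9: OPEN (9+0=9). Cumulative: 101
Frame 10: SPARE. Sum of all frame-10 rolls (7+3+6) = 16. Cumulative: 117

Answer: 117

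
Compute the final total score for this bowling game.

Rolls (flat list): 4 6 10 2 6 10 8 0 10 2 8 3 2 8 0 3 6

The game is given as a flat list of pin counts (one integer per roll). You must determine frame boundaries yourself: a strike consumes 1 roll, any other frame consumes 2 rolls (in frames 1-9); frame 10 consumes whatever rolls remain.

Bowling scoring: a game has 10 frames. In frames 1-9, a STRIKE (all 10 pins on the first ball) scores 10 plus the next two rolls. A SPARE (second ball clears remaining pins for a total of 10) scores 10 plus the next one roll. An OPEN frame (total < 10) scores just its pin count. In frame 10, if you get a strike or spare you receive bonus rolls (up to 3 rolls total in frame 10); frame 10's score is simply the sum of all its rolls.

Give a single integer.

Answer: 127

Derivation:
Frame 1: SPARE (4+6=10). 10 + next roll (10) = 20. Cumulative: 20
Frame 2: STRIKE. 10 + next two rolls (2+6) = 18. Cumulative: 38
Frame 3: OPEN (2+6=8). Cumulative: 46
Frame 4: STRIKE. 10 + next two rolls (8+0) = 18. Cumulative: 64
Frame 5: OPEN (8+0=8). Cumulative: 72
Frame 6: STRIKE. 10 + next two rolls (2+8) = 20. Cumulative: 92
Frame 7: SPARE (2+8=10). 10 + next roll (3) = 13. Cumulative: 105
Frame 8: OPEN (3+2=5). Cumulative: 110
Frame 9: OPEN (8+0=8). Cumulative: 118
Frame 10: OPEN. Sum of all frame-10 rolls (3+6) = 9. Cumulative: 127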